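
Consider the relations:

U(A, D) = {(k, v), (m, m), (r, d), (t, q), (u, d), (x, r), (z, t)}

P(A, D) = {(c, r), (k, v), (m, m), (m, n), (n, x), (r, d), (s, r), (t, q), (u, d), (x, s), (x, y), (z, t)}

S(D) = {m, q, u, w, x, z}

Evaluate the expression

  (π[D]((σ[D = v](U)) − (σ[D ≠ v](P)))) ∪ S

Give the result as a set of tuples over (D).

{m, q, u, v, w, x, z}

Filtering on D = v leaves {(k, v)}.
Filtering on D ≠ v leaves {(c, r), (m, m), (m, n), (n, x), (r, d), (s, r), (t, q), (u, d), (x, s), (x, y), (z, t)}.
Taking the difference: {(k, v)}
Keep only column(s) D: {v}
Taking the union: {m, q, u, v, w, x, z}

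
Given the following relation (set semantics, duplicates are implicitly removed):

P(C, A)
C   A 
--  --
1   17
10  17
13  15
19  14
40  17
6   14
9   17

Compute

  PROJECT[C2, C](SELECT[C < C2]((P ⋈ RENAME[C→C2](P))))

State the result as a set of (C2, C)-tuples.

{(10, 1), (10, 9), (19, 6), (40, 1), (40, 10), (40, 9), (9, 1)}

ρ[C→C2]: schema becomes (C2, A); tuples unchanged.
P ⋈ RENAME[C→C2](P) (natural join on A): {(1, 17, 1), (1, 17, 10), (1, 17, 40), (1, 17, 9), (10, 17, 1), (10, 17, 10), (10, 17, 40), (10, 17, 9), (13, 15, 13), (19, 14, 19), (19, 14, 6), (40, 17, 1), (40, 17, 10), (40, 17, 40), (40, 17, 9), (6, 14, 19), (6, 14, 6), (9, 17, 1), (9, 17, 10), (9, 17, 40), (9, 17, 9)}
Apply σ_{C < C2}; surviving tuples: {(1, 17, 10), (1, 17, 40), (1, 17, 9), (10, 17, 40), (6, 14, 19), (9, 17, 10), (9, 17, 40)}
Keep only column(s) C2, C: {(10, 1), (10, 9), (19, 6), (40, 1), (40, 10), (40, 9), (9, 1)}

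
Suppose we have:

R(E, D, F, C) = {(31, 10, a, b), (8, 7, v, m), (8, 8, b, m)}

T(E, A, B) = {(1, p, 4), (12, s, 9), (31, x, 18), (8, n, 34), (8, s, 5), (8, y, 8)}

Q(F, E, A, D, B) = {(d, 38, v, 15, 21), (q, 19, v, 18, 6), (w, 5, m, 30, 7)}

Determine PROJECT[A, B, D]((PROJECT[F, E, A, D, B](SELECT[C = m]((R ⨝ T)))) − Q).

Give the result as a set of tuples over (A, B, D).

Natural join on E: {(31, 10, a, b, x, 18), (8, 7, v, m, n, 34), (8, 7, v, m, s, 5), (8, 7, v, m, y, 8), (8, 8, b, m, n, 34), (8, 8, b, m, s, 5), (8, 8, b, m, y, 8)}
Apply σ_{C = m}; surviving tuples: {(8, 7, v, m, n, 34), (8, 7, v, m, s, 5), (8, 7, v, m, y, 8), (8, 8, b, m, n, 34), (8, 8, b, m, s, 5), (8, 8, b, m, y, 8)}
Projecting to F, E, A, D, B: {(b, 8, n, 8, 34), (b, 8, s, 8, 5), (b, 8, y, 8, 8), (v, 8, n, 7, 34), (v, 8, s, 7, 5), (v, 8, y, 7, 8)}
Set difference of the two operands is {(b, 8, n, 8, 34), (b, 8, s, 8, 5), (b, 8, y, 8, 8), (v, 8, n, 7, 34), (v, 8, s, 7, 5), (v, 8, y, 7, 8)}.
Projecting to A, B, D: {(n, 34, 7), (n, 34, 8), (s, 5, 7), (s, 5, 8), (y, 8, 7), (y, 8, 8)}

{(n, 34, 7), (n, 34, 8), (s, 5, 7), (s, 5, 8), (y, 8, 7), (y, 8, 8)}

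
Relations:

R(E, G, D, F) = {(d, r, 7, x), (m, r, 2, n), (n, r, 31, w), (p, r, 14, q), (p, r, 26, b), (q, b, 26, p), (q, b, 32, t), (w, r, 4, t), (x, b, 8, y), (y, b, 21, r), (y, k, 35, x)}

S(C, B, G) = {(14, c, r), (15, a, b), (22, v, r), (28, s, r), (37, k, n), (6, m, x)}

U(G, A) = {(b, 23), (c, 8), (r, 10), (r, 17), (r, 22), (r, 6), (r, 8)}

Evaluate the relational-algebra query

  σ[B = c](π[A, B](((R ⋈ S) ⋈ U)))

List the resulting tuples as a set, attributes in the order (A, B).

{(10, c), (17, c), (22, c), (6, c), (8, c)}

Joining R and S on G yields {(d, r, 7, x, 14, c), (d, r, 7, x, 22, v), (d, r, 7, x, 28, s), (m, r, 2, n, 14, c), (m, r, 2, n, 22, v), (m, r, 2, n, 28, s), (n, r, 31, w, 14, c), (n, r, 31, w, 22, v), (n, r, 31, w, 28, s), (p, r, 14, q, 14, c), (p, r, 14, q, 22, v), (p, r, 14, q, 28, s), (p, r, 26, b, 14, c), (p, r, 26, b, 22, v), (p, r, 26, b, 28, s), (q, b, 26, p, 15, a), (q, b, 32, t, 15, a), (w, r, 4, t, 14, c), (w, r, 4, t, 22, v), (w, r, 4, t, 28, s), (x, b, 8, y, 15, a), (y, b, 21, r, 15, a)}.
Joining (R ⋈ S) and U on G yields {(d, r, 7, x, 14, c, 10), (d, r, 7, x, 14, c, 17), (d, r, 7, x, 14, c, 22), (d, r, 7, x, 14, c, 6), (d, r, 7, x, 14, c, 8), (d, r, 7, x, 22, v, 10), (d, r, 7, x, 22, v, 17), (d, r, 7, x, 22, v, 22), (d, r, 7, x, 22, v, 6), (d, r, 7, x, 22, v, 8), (d, r, 7, x, 28, s, 10), (d, r, 7, x, 28, s, 17), (d, r, 7, x, 28, s, 22), (d, r, 7, x, 28, s, 6), (d, r, 7, x, 28, s, 8), (m, r, 2, n, 14, c, 10), (m, r, 2, n, 14, c, 17), (m, r, 2, n, 14, c, 22), (m, r, 2, n, 14, c, 6), (m, r, 2, n, 14, c, 8), (m, r, 2, n, 22, v, 10), (m, r, 2, n, 22, v, 17), (m, r, 2, n, 22, v, 22), (m, r, 2, n, 22, v, 6), (m, r, 2, n, 22, v, 8), (m, r, 2, n, 28, s, 10), (m, r, 2, n, 28, s, 17), (m, r, 2, n, 28, s, 22), (m, r, 2, n, 28, s, 6), (m, r, 2, n, 28, s, 8), (n, r, 31, w, 14, c, 10), (n, r, 31, w, 14, c, 17), (n, r, 31, w, 14, c, 22), (n, r, 31, w, 14, c, 6), (n, r, 31, w, 14, c, 8), (n, r, 31, w, 22, v, 10), (n, r, 31, w, 22, v, 17), (n, r, 31, w, 22, v, 22), (n, r, 31, w, 22, v, 6), (n, r, 31, w, 22, v, 8), (n, r, 31, w, 28, s, 10), (n, r, 31, w, 28, s, 17), (n, r, 31, w, 28, s, 22), (n, r, 31, w, 28, s, 6), (n, r, 31, w, 28, s, 8), (p, r, 14, q, 14, c, 10), (p, r, 14, q, 14, c, 17), (p, r, 14, q, 14, c, 22), (p, r, 14, q, 14, c, 6), (p, r, 14, q, 14, c, 8), (p, r, 14, q, 22, v, 10), (p, r, 14, q, 22, v, 17), (p, r, 14, q, 22, v, 22), (p, r, 14, q, 22, v, 6), (p, r, 14, q, 22, v, 8), (p, r, 14, q, 28, s, 10), (p, r, 14, q, 28, s, 17), (p, r, 14, q, 28, s, 22), (p, r, 14, q, 28, s, 6), (p, r, 14, q, 28, s, 8), (p, r, 26, b, 14, c, 10), (p, r, 26, b, 14, c, 17), (p, r, 26, b, 14, c, 22), (p, r, 26, b, 14, c, 6), (p, r, 26, b, 14, c, 8), (p, r, 26, b, 22, v, 10), (p, r, 26, b, 22, v, 17), (p, r, 26, b, 22, v, 22), (p, r, 26, b, 22, v, 6), (p, r, 26, b, 22, v, 8), (p, r, 26, b, 28, s, 10), (p, r, 26, b, 28, s, 17), (p, r, 26, b, 28, s, 22), (p, r, 26, b, 28, s, 6), (p, r, 26, b, 28, s, 8), (q, b, 26, p, 15, a, 23), (q, b, 32, t, 15, a, 23), (w, r, 4, t, 14, c, 10), (w, r, 4, t, 14, c, 17), (w, r, 4, t, 14, c, 22), (w, r, 4, t, 14, c, 6), (w, r, 4, t, 14, c, 8), (w, r, 4, t, 22, v, 10), (w, r, 4, t, 22, v, 17), (w, r, 4, t, 22, v, 22), (w, r, 4, t, 22, v, 6), (w, r, 4, t, 22, v, 8), (w, r, 4, t, 28, s, 10), (w, r, 4, t, 28, s, 17), (w, r, 4, t, 28, s, 22), (w, r, 4, t, 28, s, 6), (w, r, 4, t, 28, s, 8), (x, b, 8, y, 15, a, 23), (y, b, 21, r, 15, a, 23)}.
π_{A, B} gives {(10, c), (10, s), (10, v), (17, c), (17, s), (17, v), (22, c), (22, s), (22, v), (23, a), (6, c), (6, s), (6, v), (8, c), (8, s), (8, v)} (78 duplicate(s) eliminated).
Filtering on B = c leaves {(10, c), (17, c), (22, c), (6, c), (8, c)}.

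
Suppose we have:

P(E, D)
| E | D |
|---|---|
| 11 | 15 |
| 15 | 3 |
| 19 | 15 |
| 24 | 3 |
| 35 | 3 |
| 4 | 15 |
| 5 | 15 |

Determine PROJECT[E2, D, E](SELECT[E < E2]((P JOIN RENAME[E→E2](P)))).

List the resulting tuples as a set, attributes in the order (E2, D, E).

ρ[E→E2]: schema becomes (E2, D); tuples unchanged.
Natural join on D: {(11, 15, 11), (11, 15, 19), (11, 15, 4), (11, 15, 5), (15, 3, 15), (15, 3, 24), (15, 3, 35), (19, 15, 11), (19, 15, 19), (19, 15, 4), (19, 15, 5), (24, 3, 15), (24, 3, 24), (24, 3, 35), (35, 3, 15), (35, 3, 24), (35, 3, 35), (4, 15, 11), (4, 15, 19), (4, 15, 4), (4, 15, 5), (5, 15, 11), (5, 15, 19), (5, 15, 4), (5, 15, 5)}
Selection E < E2: {(11, 15, 19), (15, 3, 24), (15, 3, 35), (24, 3, 35), (4, 15, 11), (4, 15, 19), (4, 15, 5), (5, 15, 11), (5, 15, 19)}
Projecting to E2, D, E: {(11, 15, 4), (11, 15, 5), (19, 15, 11), (19, 15, 4), (19, 15, 5), (24, 3, 15), (35, 3, 15), (35, 3, 24), (5, 15, 4)}

{(11, 15, 4), (11, 15, 5), (19, 15, 11), (19, 15, 4), (19, 15, 5), (24, 3, 15), (35, 3, 15), (35, 3, 24), (5, 15, 4)}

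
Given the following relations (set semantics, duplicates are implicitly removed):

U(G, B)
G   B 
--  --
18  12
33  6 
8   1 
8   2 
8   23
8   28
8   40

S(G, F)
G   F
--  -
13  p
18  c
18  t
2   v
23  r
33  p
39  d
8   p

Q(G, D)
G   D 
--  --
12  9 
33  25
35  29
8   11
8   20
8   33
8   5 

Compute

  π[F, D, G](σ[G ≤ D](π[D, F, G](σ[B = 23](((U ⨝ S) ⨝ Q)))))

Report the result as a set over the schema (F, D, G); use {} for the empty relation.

U ⋈ S (natural join on G): {(18, 12, c), (18, 12, t), (33, 6, p), (8, 1, p), (8, 2, p), (8, 23, p), (8, 28, p), (8, 40, p)}
(U ⨝ S) ⋈ Q (natural join on G): {(33, 6, p, 25), (8, 1, p, 11), (8, 1, p, 20), (8, 1, p, 33), (8, 1, p, 5), (8, 2, p, 11), (8, 2, p, 20), (8, 2, p, 33), (8, 2, p, 5), (8, 23, p, 11), (8, 23, p, 20), (8, 23, p, 33), (8, 23, p, 5), (8, 28, p, 11), (8, 28, p, 20), (8, 28, p, 33), (8, 28, p, 5), (8, 40, p, 11), (8, 40, p, 20), (8, 40, p, 33), (8, 40, p, 5)}
Filtering on B = 23 leaves {(8, 23, p, 11), (8, 23, p, 20), (8, 23, p, 33), (8, 23, p, 5)}.
Projecting to D, F, G: {(11, p, 8), (20, p, 8), (33, p, 8), (5, p, 8)}
Filtering on G ≤ D leaves {(11, p, 8), (20, p, 8), (33, p, 8)}.
Projecting to F, D, G: {(p, 11, 8), (p, 20, 8), (p, 33, 8)}

{(p, 11, 8), (p, 20, 8), (p, 33, 8)}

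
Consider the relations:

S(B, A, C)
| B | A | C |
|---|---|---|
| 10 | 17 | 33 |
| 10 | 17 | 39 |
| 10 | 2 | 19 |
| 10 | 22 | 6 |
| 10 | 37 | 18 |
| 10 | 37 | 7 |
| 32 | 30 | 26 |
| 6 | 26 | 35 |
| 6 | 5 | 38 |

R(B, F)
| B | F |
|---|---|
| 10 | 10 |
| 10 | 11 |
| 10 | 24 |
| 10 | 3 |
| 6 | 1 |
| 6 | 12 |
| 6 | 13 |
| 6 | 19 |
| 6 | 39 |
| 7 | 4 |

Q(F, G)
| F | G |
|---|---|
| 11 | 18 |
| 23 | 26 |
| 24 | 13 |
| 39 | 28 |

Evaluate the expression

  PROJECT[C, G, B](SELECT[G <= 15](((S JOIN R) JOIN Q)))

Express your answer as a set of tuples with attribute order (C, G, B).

{(18, 13, 10), (19, 13, 10), (33, 13, 10), (39, 13, 10), (6, 13, 10), (7, 13, 10)}

S ⋈ R (natural join on B): {(10, 17, 33, 10), (10, 17, 33, 11), (10, 17, 33, 24), (10, 17, 33, 3), (10, 17, 39, 10), (10, 17, 39, 11), (10, 17, 39, 24), (10, 17, 39, 3), (10, 2, 19, 10), (10, 2, 19, 11), (10, 2, 19, 24), (10, 2, 19, 3), (10, 22, 6, 10), (10, 22, 6, 11), (10, 22, 6, 24), (10, 22, 6, 3), (10, 37, 18, 10), (10, 37, 18, 11), (10, 37, 18, 24), (10, 37, 18, 3), (10, 37, 7, 10), (10, 37, 7, 11), (10, 37, 7, 24), (10, 37, 7, 3), (6, 26, 35, 1), (6, 26, 35, 12), (6, 26, 35, 13), (6, 26, 35, 19), (6, 26, 35, 39), (6, 5, 38, 1), (6, 5, 38, 12), (6, 5, 38, 13), (6, 5, 38, 19), (6, 5, 38, 39)}
(S JOIN R) ⋈ Q (natural join on F): {(10, 17, 33, 11, 18), (10, 17, 33, 24, 13), (10, 17, 39, 11, 18), (10, 17, 39, 24, 13), (10, 2, 19, 11, 18), (10, 2, 19, 24, 13), (10, 22, 6, 11, 18), (10, 22, 6, 24, 13), (10, 37, 18, 11, 18), (10, 37, 18, 24, 13), (10, 37, 7, 11, 18), (10, 37, 7, 24, 13), (6, 26, 35, 39, 28), (6, 5, 38, 39, 28)}
σ[G <= 15]: keep tuples satisfying G <= 15 → {(10, 17, 33, 24, 13), (10, 17, 39, 24, 13), (10, 2, 19, 24, 13), (10, 22, 6, 24, 13), (10, 37, 18, 24, 13), (10, 37, 7, 24, 13)}
Projecting to C, G, B: {(18, 13, 10), (19, 13, 10), (33, 13, 10), (39, 13, 10), (6, 13, 10), (7, 13, 10)}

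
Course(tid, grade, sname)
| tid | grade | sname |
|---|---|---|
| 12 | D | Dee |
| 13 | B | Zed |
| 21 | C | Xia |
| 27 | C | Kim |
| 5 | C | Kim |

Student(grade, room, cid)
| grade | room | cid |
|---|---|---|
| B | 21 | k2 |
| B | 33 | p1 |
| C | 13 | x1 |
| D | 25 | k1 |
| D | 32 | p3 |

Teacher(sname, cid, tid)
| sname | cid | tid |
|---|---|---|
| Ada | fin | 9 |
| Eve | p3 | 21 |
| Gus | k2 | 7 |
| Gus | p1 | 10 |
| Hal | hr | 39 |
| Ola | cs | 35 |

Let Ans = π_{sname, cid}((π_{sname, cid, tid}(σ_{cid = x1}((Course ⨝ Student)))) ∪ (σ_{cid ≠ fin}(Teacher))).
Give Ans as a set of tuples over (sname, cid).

{(Eve, p3), (Gus, k2), (Gus, p1), (Hal, hr), (Kim, x1), (Ola, cs), (Xia, x1)}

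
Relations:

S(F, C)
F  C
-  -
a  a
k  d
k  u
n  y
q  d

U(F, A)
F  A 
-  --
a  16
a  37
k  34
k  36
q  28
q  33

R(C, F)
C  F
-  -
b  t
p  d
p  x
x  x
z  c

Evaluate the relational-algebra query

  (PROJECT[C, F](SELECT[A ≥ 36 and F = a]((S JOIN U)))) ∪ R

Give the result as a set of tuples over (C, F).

Natural join on F: {(a, a, 16), (a, a, 37), (k, d, 34), (k, d, 36), (k, u, 34), (k, u, 36), (q, d, 28), (q, d, 33)}
Apply σ_{A ≥ 36 and F = a}; surviving tuples: {(a, a, 37)}
Keep only column(s) C, F: {(a, a)}
Set union of the two operands is {(a, a), (b, t), (p, d), (p, x), (x, x), (z, c)}.

{(a, a), (b, t), (p, d), (p, x), (x, x), (z, c)}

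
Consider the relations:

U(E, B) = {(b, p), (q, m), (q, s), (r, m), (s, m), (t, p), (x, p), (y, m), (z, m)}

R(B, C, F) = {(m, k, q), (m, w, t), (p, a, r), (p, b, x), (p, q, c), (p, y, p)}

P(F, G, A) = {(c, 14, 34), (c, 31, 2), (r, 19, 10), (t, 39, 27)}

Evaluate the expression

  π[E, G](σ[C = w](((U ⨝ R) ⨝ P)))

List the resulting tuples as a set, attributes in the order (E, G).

Natural join on B: {(b, p, a, r), (b, p, b, x), (b, p, q, c), (b, p, y, p), (q, m, k, q), (q, m, w, t), (r, m, k, q), (r, m, w, t), (s, m, k, q), (s, m, w, t), (t, p, a, r), (t, p, b, x), (t, p, q, c), (t, p, y, p), (x, p, a, r), (x, p, b, x), (x, p, q, c), (x, p, y, p), (y, m, k, q), (y, m, w, t), (z, m, k, q), (z, m, w, t)}
Natural join on F: {(b, p, a, r, 19, 10), (b, p, q, c, 14, 34), (b, p, q, c, 31, 2), (q, m, w, t, 39, 27), (r, m, w, t, 39, 27), (s, m, w, t, 39, 27), (t, p, a, r, 19, 10), (t, p, q, c, 14, 34), (t, p, q, c, 31, 2), (x, p, a, r, 19, 10), (x, p, q, c, 14, 34), (x, p, q, c, 31, 2), (y, m, w, t, 39, 27), (z, m, w, t, 39, 27)}
Filtering on C = w leaves {(q, m, w, t, 39, 27), (r, m, w, t, 39, 27), (s, m, w, t, 39, 27), (y, m, w, t, 39, 27), (z, m, w, t, 39, 27)}.
π[E, G]: project onto (E, G) → {(q, 39), (r, 39), (s, 39), (y, 39), (z, 39)}

{(q, 39), (r, 39), (s, 39), (y, 39), (z, 39)}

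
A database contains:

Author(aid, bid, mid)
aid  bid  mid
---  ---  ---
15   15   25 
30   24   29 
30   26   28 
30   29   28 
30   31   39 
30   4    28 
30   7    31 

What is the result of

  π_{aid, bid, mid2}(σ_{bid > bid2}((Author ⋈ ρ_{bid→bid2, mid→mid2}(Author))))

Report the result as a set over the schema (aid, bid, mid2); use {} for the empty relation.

{(30, 24, 28), (30, 24, 31), (30, 26, 28), (30, 26, 29), (30, 26, 31), (30, 29, 28), (30, 29, 29), (30, 29, 31), (30, 31, 28), (30, 31, 29), (30, 31, 31), (30, 7, 28)}

ρ[bid→bid2, mid→mid2]: schema becomes (aid, bid2, mid2); tuples unchanged.
Joining Author and ρ_{bid→bid2, mid→mid2}(Author) on aid yields {(15, 15, 25, 15, 25), (30, 24, 29, 24, 29), (30, 24, 29, 26, 28), (30, 24, 29, 29, 28), (30, 24, 29, 31, 39), (30, 24, 29, 4, 28), (30, 24, 29, 7, 31), (30, 26, 28, 24, 29), (30, 26, 28, 26, 28), (30, 26, 28, 29, 28), (30, 26, 28, 31, 39), (30, 26, 28, 4, 28), (30, 26, 28, 7, 31), (30, 29, 28, 24, 29), (30, 29, 28, 26, 28), (30, 29, 28, 29, 28), (30, 29, 28, 31, 39), (30, 29, 28, 4, 28), (30, 29, 28, 7, 31), (30, 31, 39, 24, 29), (30, 31, 39, 26, 28), (30, 31, 39, 29, 28), (30, 31, 39, 31, 39), (30, 31, 39, 4, 28), (30, 31, 39, 7, 31), (30, 4, 28, 24, 29), (30, 4, 28, 26, 28), (30, 4, 28, 29, 28), (30, 4, 28, 31, 39), (30, 4, 28, 4, 28), (30, 4, 28, 7, 31), (30, 7, 31, 24, 29), (30, 7, 31, 26, 28), (30, 7, 31, 29, 28), (30, 7, 31, 31, 39), (30, 7, 31, 4, 28), (30, 7, 31, 7, 31)}.
σ[bid > bid2]: keep tuples satisfying bid > bid2 → {(30, 24, 29, 4, 28), (30, 24, 29, 7, 31), (30, 26, 28, 24, 29), (30, 26, 28, 4, 28), (30, 26, 28, 7, 31), (30, 29, 28, 24, 29), (30, 29, 28, 26, 28), (30, 29, 28, 4, 28), (30, 29, 28, 7, 31), (30, 31, 39, 24, 29), (30, 31, 39, 26, 28), (30, 31, 39, 29, 28), (30, 31, 39, 4, 28), (30, 31, 39, 7, 31), (30, 7, 31, 4, 28)}
Keep only column(s) aid, bid, mid2 (3 duplicate(s) eliminated): {(30, 24, 28), (30, 24, 31), (30, 26, 28), (30, 26, 29), (30, 26, 31), (30, 29, 28), (30, 29, 29), (30, 29, 31), (30, 31, 28), (30, 31, 29), (30, 31, 31), (30, 7, 28)}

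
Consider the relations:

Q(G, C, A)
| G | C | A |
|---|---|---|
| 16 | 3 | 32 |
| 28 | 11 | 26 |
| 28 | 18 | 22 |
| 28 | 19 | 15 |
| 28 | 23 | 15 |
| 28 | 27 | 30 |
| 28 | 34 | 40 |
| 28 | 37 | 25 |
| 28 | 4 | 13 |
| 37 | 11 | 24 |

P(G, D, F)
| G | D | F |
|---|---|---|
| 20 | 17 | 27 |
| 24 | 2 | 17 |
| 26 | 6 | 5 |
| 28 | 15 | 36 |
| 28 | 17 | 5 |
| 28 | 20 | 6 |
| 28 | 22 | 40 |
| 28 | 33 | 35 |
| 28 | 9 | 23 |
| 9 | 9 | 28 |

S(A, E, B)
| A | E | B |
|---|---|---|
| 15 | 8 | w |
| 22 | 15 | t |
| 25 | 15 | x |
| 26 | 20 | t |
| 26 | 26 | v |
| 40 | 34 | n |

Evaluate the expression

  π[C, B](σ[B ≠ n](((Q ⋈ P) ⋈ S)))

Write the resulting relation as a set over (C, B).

Joining Q and P on G yields {(28, 11, 26, 15, 36), (28, 11, 26, 17, 5), (28, 11, 26, 20, 6), (28, 11, 26, 22, 40), (28, 11, 26, 33, 35), (28, 11, 26, 9, 23), (28, 18, 22, 15, 36), (28, 18, 22, 17, 5), (28, 18, 22, 20, 6), (28, 18, 22, 22, 40), (28, 18, 22, 33, 35), (28, 18, 22, 9, 23), (28, 19, 15, 15, 36), (28, 19, 15, 17, 5), (28, 19, 15, 20, 6), (28, 19, 15, 22, 40), (28, 19, 15, 33, 35), (28, 19, 15, 9, 23), (28, 23, 15, 15, 36), (28, 23, 15, 17, 5), (28, 23, 15, 20, 6), (28, 23, 15, 22, 40), (28, 23, 15, 33, 35), (28, 23, 15, 9, 23), (28, 27, 30, 15, 36), (28, 27, 30, 17, 5), (28, 27, 30, 20, 6), (28, 27, 30, 22, 40), (28, 27, 30, 33, 35), (28, 27, 30, 9, 23), (28, 34, 40, 15, 36), (28, 34, 40, 17, 5), (28, 34, 40, 20, 6), (28, 34, 40, 22, 40), (28, 34, 40, 33, 35), (28, 34, 40, 9, 23), (28, 37, 25, 15, 36), (28, 37, 25, 17, 5), (28, 37, 25, 20, 6), (28, 37, 25, 22, 40), (28, 37, 25, 33, 35), (28, 37, 25, 9, 23), (28, 4, 13, 15, 36), (28, 4, 13, 17, 5), (28, 4, 13, 20, 6), (28, 4, 13, 22, 40), (28, 4, 13, 33, 35), (28, 4, 13, 9, 23)}.
Joining (Q ⋈ P) and S on A yields {(28, 11, 26, 15, 36, 20, t), (28, 11, 26, 15, 36, 26, v), (28, 11, 26, 17, 5, 20, t), (28, 11, 26, 17, 5, 26, v), (28, 11, 26, 20, 6, 20, t), (28, 11, 26, 20, 6, 26, v), (28, 11, 26, 22, 40, 20, t), (28, 11, 26, 22, 40, 26, v), (28, 11, 26, 33, 35, 20, t), (28, 11, 26, 33, 35, 26, v), (28, 11, 26, 9, 23, 20, t), (28, 11, 26, 9, 23, 26, v), (28, 18, 22, 15, 36, 15, t), (28, 18, 22, 17, 5, 15, t), (28, 18, 22, 20, 6, 15, t), (28, 18, 22, 22, 40, 15, t), (28, 18, 22, 33, 35, 15, t), (28, 18, 22, 9, 23, 15, t), (28, 19, 15, 15, 36, 8, w), (28, 19, 15, 17, 5, 8, w), (28, 19, 15, 20, 6, 8, w), (28, 19, 15, 22, 40, 8, w), (28, 19, 15, 33, 35, 8, w), (28, 19, 15, 9, 23, 8, w), (28, 23, 15, 15, 36, 8, w), (28, 23, 15, 17, 5, 8, w), (28, 23, 15, 20, 6, 8, w), (28, 23, 15, 22, 40, 8, w), (28, 23, 15, 33, 35, 8, w), (28, 23, 15, 9, 23, 8, w), (28, 34, 40, 15, 36, 34, n), (28, 34, 40, 17, 5, 34, n), (28, 34, 40, 20, 6, 34, n), (28, 34, 40, 22, 40, 34, n), (28, 34, 40, 33, 35, 34, n), (28, 34, 40, 9, 23, 34, n), (28, 37, 25, 15, 36, 15, x), (28, 37, 25, 17, 5, 15, x), (28, 37, 25, 20, 6, 15, x), (28, 37, 25, 22, 40, 15, x), (28, 37, 25, 33, 35, 15, x), (28, 37, 25, 9, 23, 15, x)}.
σ[B ≠ n]: keep tuples satisfying B ≠ n → {(28, 11, 26, 15, 36, 20, t), (28, 11, 26, 15, 36, 26, v), (28, 11, 26, 17, 5, 20, t), (28, 11, 26, 17, 5, 26, v), (28, 11, 26, 20, 6, 20, t), (28, 11, 26, 20, 6, 26, v), (28, 11, 26, 22, 40, 20, t), (28, 11, 26, 22, 40, 26, v), (28, 11, 26, 33, 35, 20, t), (28, 11, 26, 33, 35, 26, v), (28, 11, 26, 9, 23, 20, t), (28, 11, 26, 9, 23, 26, v), (28, 18, 22, 15, 36, 15, t), (28, 18, 22, 17, 5, 15, t), (28, 18, 22, 20, 6, 15, t), (28, 18, 22, 22, 40, 15, t), (28, 18, 22, 33, 35, 15, t), (28, 18, 22, 9, 23, 15, t), (28, 19, 15, 15, 36, 8, w), (28, 19, 15, 17, 5, 8, w), (28, 19, 15, 20, 6, 8, w), (28, 19, 15, 22, 40, 8, w), (28, 19, 15, 33, 35, 8, w), (28, 19, 15, 9, 23, 8, w), (28, 23, 15, 15, 36, 8, w), (28, 23, 15, 17, 5, 8, w), (28, 23, 15, 20, 6, 8, w), (28, 23, 15, 22, 40, 8, w), (28, 23, 15, 33, 35, 8, w), (28, 23, 15, 9, 23, 8, w), (28, 37, 25, 15, 36, 15, x), (28, 37, 25, 17, 5, 15, x), (28, 37, 25, 20, 6, 15, x), (28, 37, 25, 22, 40, 15, x), (28, 37, 25, 33, 35, 15, x), (28, 37, 25, 9, 23, 15, x)}
Keep only column(s) C, B (30 duplicate(s) eliminated): {(11, t), (11, v), (18, t), (19, w), (23, w), (37, x)}

{(11, t), (11, v), (18, t), (19, w), (23, w), (37, x)}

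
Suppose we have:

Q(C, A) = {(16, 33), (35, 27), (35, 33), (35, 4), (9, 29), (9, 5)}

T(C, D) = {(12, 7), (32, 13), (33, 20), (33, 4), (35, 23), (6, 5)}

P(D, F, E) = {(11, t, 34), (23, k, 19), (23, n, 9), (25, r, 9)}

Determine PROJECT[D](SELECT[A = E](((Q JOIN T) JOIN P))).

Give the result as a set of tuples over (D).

Natural join on C: {(35, 27, 23), (35, 33, 23), (35, 4, 23)}
Natural join on D: {(35, 27, 23, k, 19), (35, 27, 23, n, 9), (35, 33, 23, k, 19), (35, 33, 23, n, 9), (35, 4, 23, k, 19), (35, 4, 23, n, 9)}
σ[A = E]: keep tuples satisfying A = E → {}
Projecting to D: {}

{}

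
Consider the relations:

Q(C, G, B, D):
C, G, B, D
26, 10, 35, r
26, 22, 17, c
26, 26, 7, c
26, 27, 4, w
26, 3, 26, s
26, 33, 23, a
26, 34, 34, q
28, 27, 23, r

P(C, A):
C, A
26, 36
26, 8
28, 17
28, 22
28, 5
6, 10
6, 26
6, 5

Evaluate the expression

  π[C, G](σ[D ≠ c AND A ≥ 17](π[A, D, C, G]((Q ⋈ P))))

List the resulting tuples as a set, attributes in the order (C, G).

{(26, 10), (26, 27), (26, 3), (26, 33), (26, 34), (28, 27)}

Natural join on C: {(26, 10, 35, r, 36), (26, 10, 35, r, 8), (26, 22, 17, c, 36), (26, 22, 17, c, 8), (26, 26, 7, c, 36), (26, 26, 7, c, 8), (26, 27, 4, w, 36), (26, 27, 4, w, 8), (26, 3, 26, s, 36), (26, 3, 26, s, 8), (26, 33, 23, a, 36), (26, 33, 23, a, 8), (26, 34, 34, q, 36), (26, 34, 34, q, 8), (28, 27, 23, r, 17), (28, 27, 23, r, 22), (28, 27, 23, r, 5)}
π[A, D, C, G]: project onto (A, D, C, G) → {(17, r, 28, 27), (22, r, 28, 27), (36, a, 26, 33), (36, c, 26, 22), (36, c, 26, 26), (36, q, 26, 34), (36, r, 26, 10), (36, s, 26, 3), (36, w, 26, 27), (5, r, 28, 27), (8, a, 26, 33), (8, c, 26, 22), (8, c, 26, 26), (8, q, 26, 34), (8, r, 26, 10), (8, s, 26, 3), (8, w, 26, 27)}
Apply σ_{D ≠ c AND A ≥ 17}; surviving tuples: {(17, r, 28, 27), (22, r, 28, 27), (36, a, 26, 33), (36, q, 26, 34), (36, r, 26, 10), (36, s, 26, 3), (36, w, 26, 27)}
π[C, G]: project onto (C, G) (1 duplicate(s) eliminated) → {(26, 10), (26, 27), (26, 3), (26, 33), (26, 34), (28, 27)}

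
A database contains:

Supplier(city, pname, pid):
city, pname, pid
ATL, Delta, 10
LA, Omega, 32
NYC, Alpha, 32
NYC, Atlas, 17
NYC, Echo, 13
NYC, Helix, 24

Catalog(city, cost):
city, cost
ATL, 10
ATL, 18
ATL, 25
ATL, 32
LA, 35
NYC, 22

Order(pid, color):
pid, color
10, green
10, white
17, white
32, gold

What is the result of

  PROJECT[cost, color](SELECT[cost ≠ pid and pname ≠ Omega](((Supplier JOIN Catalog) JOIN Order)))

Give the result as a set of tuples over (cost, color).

{(18, green), (18, white), (22, gold), (22, white), (25, green), (25, white), (32, green), (32, white)}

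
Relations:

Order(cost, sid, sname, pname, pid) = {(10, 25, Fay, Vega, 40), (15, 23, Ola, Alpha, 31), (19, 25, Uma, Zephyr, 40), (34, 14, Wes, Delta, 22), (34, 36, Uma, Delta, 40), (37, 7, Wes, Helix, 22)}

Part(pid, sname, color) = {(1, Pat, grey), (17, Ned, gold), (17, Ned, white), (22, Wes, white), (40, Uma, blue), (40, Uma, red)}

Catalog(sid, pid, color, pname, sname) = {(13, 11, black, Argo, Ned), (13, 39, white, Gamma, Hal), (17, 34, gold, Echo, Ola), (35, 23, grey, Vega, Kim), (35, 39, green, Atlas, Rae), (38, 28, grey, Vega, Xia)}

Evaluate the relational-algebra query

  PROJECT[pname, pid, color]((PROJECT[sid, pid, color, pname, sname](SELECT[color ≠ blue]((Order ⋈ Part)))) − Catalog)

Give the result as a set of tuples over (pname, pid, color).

{(Delta, 22, white), (Delta, 40, red), (Helix, 22, white), (Zephyr, 40, red)}

Natural join on sname, pid: {(19, 25, Uma, Zephyr, 40, blue), (19, 25, Uma, Zephyr, 40, red), (34, 14, Wes, Delta, 22, white), (34, 36, Uma, Delta, 40, blue), (34, 36, Uma, Delta, 40, red), (37, 7, Wes, Helix, 22, white)}
Filtering on color ≠ blue leaves {(19, 25, Uma, Zephyr, 40, red), (34, 14, Wes, Delta, 22, white), (34, 36, Uma, Delta, 40, red), (37, 7, Wes, Helix, 22, white)}.
π[sid, pid, color, pname, sname]: project onto (sid, pid, color, pname, sname) → {(14, 22, white, Delta, Wes), (25, 40, red, Zephyr, Uma), (36, 40, red, Delta, Uma), (7, 22, white, Helix, Wes)}
Taking the difference: {(14, 22, white, Delta, Wes), (25, 40, red, Zephyr, Uma), (36, 40, red, Delta, Uma), (7, 22, white, Helix, Wes)}
π[pname, pid, color]: project onto (pname, pid, color) → {(Delta, 22, white), (Delta, 40, red), (Helix, 22, white), (Zephyr, 40, red)}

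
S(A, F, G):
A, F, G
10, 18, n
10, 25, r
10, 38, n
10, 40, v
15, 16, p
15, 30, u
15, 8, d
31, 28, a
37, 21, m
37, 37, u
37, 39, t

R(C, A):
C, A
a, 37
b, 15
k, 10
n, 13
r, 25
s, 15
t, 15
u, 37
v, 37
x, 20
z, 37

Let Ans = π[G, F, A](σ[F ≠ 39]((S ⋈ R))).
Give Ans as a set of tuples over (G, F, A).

Natural join on A: {(10, 18, n, k), (10, 25, r, k), (10, 38, n, k), (10, 40, v, k), (15, 16, p, b), (15, 16, p, s), (15, 16, p, t), (15, 30, u, b), (15, 30, u, s), (15, 30, u, t), (15, 8, d, b), (15, 8, d, s), (15, 8, d, t), (37, 21, m, a), (37, 21, m, u), (37, 21, m, v), (37, 21, m, z), (37, 37, u, a), (37, 37, u, u), (37, 37, u, v), (37, 37, u, z), (37, 39, t, a), (37, 39, t, u), (37, 39, t, v), (37, 39, t, z)}
Filtering on F ≠ 39 leaves {(10, 18, n, k), (10, 25, r, k), (10, 38, n, k), (10, 40, v, k), (15, 16, p, b), (15, 16, p, s), (15, 16, p, t), (15, 30, u, b), (15, 30, u, s), (15, 30, u, t), (15, 8, d, b), (15, 8, d, s), (15, 8, d, t), (37, 21, m, a), (37, 21, m, u), (37, 21, m, v), (37, 21, m, z), (37, 37, u, a), (37, 37, u, u), (37, 37, u, v), (37, 37, u, z)}.
Projecting to G, F, A (12 duplicate(s) eliminated): {(d, 8, 15), (m, 21, 37), (n, 18, 10), (n, 38, 10), (p, 16, 15), (r, 25, 10), (u, 30, 15), (u, 37, 37), (v, 40, 10)}

{(d, 8, 15), (m, 21, 37), (n, 18, 10), (n, 38, 10), (p, 16, 15), (r, 25, 10), (u, 30, 15), (u, 37, 37), (v, 40, 10)}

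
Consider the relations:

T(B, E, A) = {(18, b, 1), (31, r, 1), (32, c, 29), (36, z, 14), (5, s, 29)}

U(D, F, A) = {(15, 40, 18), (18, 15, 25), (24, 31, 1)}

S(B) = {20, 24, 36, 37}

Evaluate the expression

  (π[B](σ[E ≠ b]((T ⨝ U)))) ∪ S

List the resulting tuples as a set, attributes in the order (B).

Natural join on A: {(18, b, 1, 24, 31), (31, r, 1, 24, 31)}
Selection E ≠ b: {(31, r, 1, 24, 31)}
π[B]: project onto (B) → {31}
Set union of the two operands is {20, 24, 31, 36, 37}.

{20, 24, 31, 36, 37}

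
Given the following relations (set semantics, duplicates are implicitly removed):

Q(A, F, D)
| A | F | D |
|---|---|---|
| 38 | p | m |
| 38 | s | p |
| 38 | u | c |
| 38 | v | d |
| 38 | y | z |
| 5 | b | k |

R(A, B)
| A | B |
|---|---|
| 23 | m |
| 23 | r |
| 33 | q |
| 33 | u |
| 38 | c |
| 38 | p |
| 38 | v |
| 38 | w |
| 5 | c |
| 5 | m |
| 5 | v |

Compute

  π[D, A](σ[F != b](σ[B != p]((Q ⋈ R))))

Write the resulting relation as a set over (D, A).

{(c, 38), (d, 38), (m, 38), (p, 38), (z, 38)}

Natural join on A: {(38, p, m, c), (38, p, m, p), (38, p, m, v), (38, p, m, w), (38, s, p, c), (38, s, p, p), (38, s, p, v), (38, s, p, w), (38, u, c, c), (38, u, c, p), (38, u, c, v), (38, u, c, w), (38, v, d, c), (38, v, d, p), (38, v, d, v), (38, v, d, w), (38, y, z, c), (38, y, z, p), (38, y, z, v), (38, y, z, w), (5, b, k, c), (5, b, k, m), (5, b, k, v)}
Selection B != p: {(38, p, m, c), (38, p, m, v), (38, p, m, w), (38, s, p, c), (38, s, p, v), (38, s, p, w), (38, u, c, c), (38, u, c, v), (38, u, c, w), (38, v, d, c), (38, v, d, v), (38, v, d, w), (38, y, z, c), (38, y, z, v), (38, y, z, w), (5, b, k, c), (5, b, k, m), (5, b, k, v)}
Selection F != b: {(38, p, m, c), (38, p, m, v), (38, p, m, w), (38, s, p, c), (38, s, p, v), (38, s, p, w), (38, u, c, c), (38, u, c, v), (38, u, c, w), (38, v, d, c), (38, v, d, v), (38, v, d, w), (38, y, z, c), (38, y, z, v), (38, y, z, w)}
π[D, A]: project onto (D, A) (10 duplicate(s) eliminated) → {(c, 38), (d, 38), (m, 38), (p, 38), (z, 38)}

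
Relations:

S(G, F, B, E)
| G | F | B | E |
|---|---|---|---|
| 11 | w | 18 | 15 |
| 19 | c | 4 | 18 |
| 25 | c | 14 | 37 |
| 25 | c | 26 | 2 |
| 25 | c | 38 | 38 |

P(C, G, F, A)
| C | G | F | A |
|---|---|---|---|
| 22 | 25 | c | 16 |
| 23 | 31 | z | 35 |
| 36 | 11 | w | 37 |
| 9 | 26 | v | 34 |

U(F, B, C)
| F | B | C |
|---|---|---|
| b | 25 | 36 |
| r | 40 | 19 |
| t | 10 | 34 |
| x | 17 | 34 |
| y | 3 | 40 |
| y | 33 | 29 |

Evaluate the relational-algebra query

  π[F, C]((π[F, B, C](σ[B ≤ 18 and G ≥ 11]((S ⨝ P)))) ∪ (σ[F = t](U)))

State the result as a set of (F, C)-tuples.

Joining S and P on G, F yields {(11, w, 18, 15, 36, 37), (25, c, 14, 37, 22, 16), (25, c, 26, 2, 22, 16), (25, c, 38, 38, 22, 16)}.
Filtering on B ≤ 18 and G ≥ 11 leaves {(11, w, 18, 15, 36, 37), (25, c, 14, 37, 22, 16)}.
π[F, B, C]: project onto (F, B, C) → {(c, 14, 22), (w, 18, 36)}
Filtering on F = t leaves {(t, 10, 34)}.
Taking the union: {(c, 14, 22), (t, 10, 34), (w, 18, 36)}
π[F, C]: project onto (F, C) → {(c, 22), (t, 34), (w, 36)}

{(c, 22), (t, 34), (w, 36)}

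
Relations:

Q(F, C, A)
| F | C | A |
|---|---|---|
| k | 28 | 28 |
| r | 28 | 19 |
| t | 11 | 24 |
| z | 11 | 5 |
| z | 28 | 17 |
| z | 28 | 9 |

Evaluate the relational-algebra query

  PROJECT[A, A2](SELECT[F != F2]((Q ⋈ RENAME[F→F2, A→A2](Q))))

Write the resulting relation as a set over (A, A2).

{(17, 19), (17, 28), (19, 17), (19, 28), (19, 9), (24, 5), (28, 17), (28, 19), (28, 9), (5, 24), (9, 19), (9, 28)}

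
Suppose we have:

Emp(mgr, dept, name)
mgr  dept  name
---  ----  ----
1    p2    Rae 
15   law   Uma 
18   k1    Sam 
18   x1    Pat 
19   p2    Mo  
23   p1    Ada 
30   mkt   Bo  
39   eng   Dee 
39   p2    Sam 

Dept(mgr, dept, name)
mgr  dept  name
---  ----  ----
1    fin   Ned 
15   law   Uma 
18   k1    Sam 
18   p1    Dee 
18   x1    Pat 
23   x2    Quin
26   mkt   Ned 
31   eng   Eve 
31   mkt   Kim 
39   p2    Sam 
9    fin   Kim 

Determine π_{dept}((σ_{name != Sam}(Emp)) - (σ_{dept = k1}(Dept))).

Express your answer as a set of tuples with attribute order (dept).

Filtering on name != Sam leaves {(1, p2, Rae), (15, law, Uma), (18, x1, Pat), (19, p2, Mo), (23, p1, Ada), (30, mkt, Bo), (39, eng, Dee)}.
Filtering on dept = k1 leaves {(18, k1, Sam)}.
Difference: {(1, p2, Rae), (15, law, Uma), (18, x1, Pat), (19, p2, Mo), (23, p1, Ada), (30, mkt, Bo), (39, eng, Dee)} with {(18, k1, Sam)} → {(1, p2, Rae), (15, law, Uma), (18, x1, Pat), (19, p2, Mo), (23, p1, Ada), (30, mkt, Bo), (39, eng, Dee)}
π[dept]: project onto (dept) (1 duplicate(s) eliminated) → {eng, law, mkt, p1, p2, x1}

{eng, law, mkt, p1, p2, x1}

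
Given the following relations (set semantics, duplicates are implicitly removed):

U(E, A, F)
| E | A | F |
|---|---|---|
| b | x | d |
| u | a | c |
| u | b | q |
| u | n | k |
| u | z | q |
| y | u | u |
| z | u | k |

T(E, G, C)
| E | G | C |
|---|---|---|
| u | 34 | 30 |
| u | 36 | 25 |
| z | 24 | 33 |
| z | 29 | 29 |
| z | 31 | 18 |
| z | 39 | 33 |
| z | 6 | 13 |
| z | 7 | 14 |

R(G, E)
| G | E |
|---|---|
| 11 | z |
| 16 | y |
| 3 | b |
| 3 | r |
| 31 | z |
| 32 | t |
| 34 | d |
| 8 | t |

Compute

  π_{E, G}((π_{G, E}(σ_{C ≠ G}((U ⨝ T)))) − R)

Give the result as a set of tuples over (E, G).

Joining U and T on E yields {(u, a, c, 34, 30), (u, a, c, 36, 25), (u, b, q, 34, 30), (u, b, q, 36, 25), (u, n, k, 34, 30), (u, n, k, 36, 25), (u, z, q, 34, 30), (u, z, q, 36, 25), (z, u, k, 24, 33), (z, u, k, 29, 29), (z, u, k, 31, 18), (z, u, k, 39, 33), (z, u, k, 6, 13), (z, u, k, 7, 14)}.
σ[C ≠ G]: keep tuples satisfying C ≠ G → {(u, a, c, 34, 30), (u, a, c, 36, 25), (u, b, q, 34, 30), (u, b, q, 36, 25), (u, n, k, 34, 30), (u, n, k, 36, 25), (u, z, q, 34, 30), (u, z, q, 36, 25), (z, u, k, 24, 33), (z, u, k, 31, 18), (z, u, k, 39, 33), (z, u, k, 6, 13), (z, u, k, 7, 14)}
π[G, E]: project onto (G, E) (6 duplicate(s) eliminated) → {(24, z), (31, z), (34, u), (36, u), (39, z), (6, z), (7, z)}
Set difference of the two operands is {(24, z), (34, u), (36, u), (39, z), (6, z), (7, z)}.
π[E, G]: project onto (E, G) → {(u, 34), (u, 36), (z, 24), (z, 39), (z, 6), (z, 7)}

{(u, 34), (u, 36), (z, 24), (z, 39), (z, 6), (z, 7)}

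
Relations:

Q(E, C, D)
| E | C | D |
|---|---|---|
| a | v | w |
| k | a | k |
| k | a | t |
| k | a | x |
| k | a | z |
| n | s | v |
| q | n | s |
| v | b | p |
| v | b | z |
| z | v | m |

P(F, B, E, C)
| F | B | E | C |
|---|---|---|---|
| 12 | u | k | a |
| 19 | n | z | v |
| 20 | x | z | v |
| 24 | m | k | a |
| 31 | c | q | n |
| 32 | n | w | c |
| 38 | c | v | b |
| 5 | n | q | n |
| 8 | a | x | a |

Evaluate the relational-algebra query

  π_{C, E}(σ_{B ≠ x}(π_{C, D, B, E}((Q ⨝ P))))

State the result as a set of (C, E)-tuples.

Q ⋈ P (natural join on E, C): {(k, a, k, 12, u), (k, a, k, 24, m), (k, a, t, 12, u), (k, a, t, 24, m), (k, a, x, 12, u), (k, a, x, 24, m), (k, a, z, 12, u), (k, a, z, 24, m), (q, n, s, 31, c), (q, n, s, 5, n), (v, b, p, 38, c), (v, b, z, 38, c), (z, v, m, 19, n), (z, v, m, 20, x)}
Keep only column(s) C, D, B, E: {(a, k, m, k), (a, k, u, k), (a, t, m, k), (a, t, u, k), (a, x, m, k), (a, x, u, k), (a, z, m, k), (a, z, u, k), (b, p, c, v), (b, z, c, v), (n, s, c, q), (n, s, n, q), (v, m, n, z), (v, m, x, z)}
Filtering on B ≠ x leaves {(a, k, m, k), (a, k, u, k), (a, t, m, k), (a, t, u, k), (a, x, m, k), (a, x, u, k), (a, z, m, k), (a, z, u, k), (b, p, c, v), (b, z, c, v), (n, s, c, q), (n, s, n, q), (v, m, n, z)}.
Keep only column(s) C, E (9 duplicate(s) eliminated): {(a, k), (b, v), (n, q), (v, z)}

{(a, k), (b, v), (n, q), (v, z)}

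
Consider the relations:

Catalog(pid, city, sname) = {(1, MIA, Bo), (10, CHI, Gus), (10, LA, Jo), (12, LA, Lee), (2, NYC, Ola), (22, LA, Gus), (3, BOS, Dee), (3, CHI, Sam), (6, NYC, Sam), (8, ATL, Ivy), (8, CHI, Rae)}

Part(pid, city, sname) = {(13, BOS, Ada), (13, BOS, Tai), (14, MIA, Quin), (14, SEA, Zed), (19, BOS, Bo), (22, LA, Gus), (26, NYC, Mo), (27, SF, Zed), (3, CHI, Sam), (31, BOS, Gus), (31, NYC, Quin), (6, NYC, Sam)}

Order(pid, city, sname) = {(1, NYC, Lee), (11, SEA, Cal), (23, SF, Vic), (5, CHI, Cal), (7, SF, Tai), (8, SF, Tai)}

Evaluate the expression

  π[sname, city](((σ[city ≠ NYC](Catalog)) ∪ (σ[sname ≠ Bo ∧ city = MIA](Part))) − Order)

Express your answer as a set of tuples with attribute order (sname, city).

Filtering on city ≠ NYC leaves {(1, MIA, Bo), (10, CHI, Gus), (10, LA, Jo), (12, LA, Lee), (22, LA, Gus), (3, BOS, Dee), (3, CHI, Sam), (8, ATL, Ivy), (8, CHI, Rae)}.
Filtering on sname ≠ Bo ∧ city = MIA leaves {(14, MIA, Quin)}.
Union: {(1, MIA, Bo), (10, CHI, Gus), (10, LA, Jo), (12, LA, Lee), (22, LA, Gus), (3, BOS, Dee), (3, CHI, Sam), (8, ATL, Ivy), (8, CHI, Rae)} with {(14, MIA, Quin)} → {(1, MIA, Bo), (10, CHI, Gus), (10, LA, Jo), (12, LA, Lee), (14, MIA, Quin), (22, LA, Gus), (3, BOS, Dee), (3, CHI, Sam), (8, ATL, Ivy), (8, CHI, Rae)}
Difference: {(1, MIA, Bo), (10, CHI, Gus), (10, LA, Jo), (12, LA, Lee), (14, MIA, Quin), (22, LA, Gus), (3, BOS, Dee), (3, CHI, Sam), (8, ATL, Ivy), (8, CHI, Rae)} with {(1, NYC, Lee), (11, SEA, Cal), (23, SF, Vic), (5, CHI, Cal), (7, SF, Tai), (8, SF, Tai)} → {(1, MIA, Bo), (10, CHI, Gus), (10, LA, Jo), (12, LA, Lee), (14, MIA, Quin), (22, LA, Gus), (3, BOS, Dee), (3, CHI, Sam), (8, ATL, Ivy), (8, CHI, Rae)}
Projecting to sname, city: {(Bo, MIA), (Dee, BOS), (Gus, CHI), (Gus, LA), (Ivy, ATL), (Jo, LA), (Lee, LA), (Quin, MIA), (Rae, CHI), (Sam, CHI)}

{(Bo, MIA), (Dee, BOS), (Gus, CHI), (Gus, LA), (Ivy, ATL), (Jo, LA), (Lee, LA), (Quin, MIA), (Rae, CHI), (Sam, CHI)}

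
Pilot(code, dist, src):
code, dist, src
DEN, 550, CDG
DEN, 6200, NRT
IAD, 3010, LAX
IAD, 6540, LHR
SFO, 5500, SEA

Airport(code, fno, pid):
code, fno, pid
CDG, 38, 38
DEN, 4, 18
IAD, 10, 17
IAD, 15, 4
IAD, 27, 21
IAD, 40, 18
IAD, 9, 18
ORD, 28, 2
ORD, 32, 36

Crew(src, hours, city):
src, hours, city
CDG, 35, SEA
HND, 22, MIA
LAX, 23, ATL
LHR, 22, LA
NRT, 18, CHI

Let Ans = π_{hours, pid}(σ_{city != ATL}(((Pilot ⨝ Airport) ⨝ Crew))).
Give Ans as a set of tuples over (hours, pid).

Natural join on code: {(DEN, 550, CDG, 4, 18), (DEN, 6200, NRT, 4, 18), (IAD, 3010, LAX, 10, 17), (IAD, 3010, LAX, 15, 4), (IAD, 3010, LAX, 27, 21), (IAD, 3010, LAX, 40, 18), (IAD, 3010, LAX, 9, 18), (IAD, 6540, LHR, 10, 17), (IAD, 6540, LHR, 15, 4), (IAD, 6540, LHR, 27, 21), (IAD, 6540, LHR, 40, 18), (IAD, 6540, LHR, 9, 18)}
Natural join on src: {(DEN, 550, CDG, 4, 18, 35, SEA), (DEN, 6200, NRT, 4, 18, 18, CHI), (IAD, 3010, LAX, 10, 17, 23, ATL), (IAD, 3010, LAX, 15, 4, 23, ATL), (IAD, 3010, LAX, 27, 21, 23, ATL), (IAD, 3010, LAX, 40, 18, 23, ATL), (IAD, 3010, LAX, 9, 18, 23, ATL), (IAD, 6540, LHR, 10, 17, 22, LA), (IAD, 6540, LHR, 15, 4, 22, LA), (IAD, 6540, LHR, 27, 21, 22, LA), (IAD, 6540, LHR, 40, 18, 22, LA), (IAD, 6540, LHR, 9, 18, 22, LA)}
Selection city != ATL: {(DEN, 550, CDG, 4, 18, 35, SEA), (DEN, 6200, NRT, 4, 18, 18, CHI), (IAD, 6540, LHR, 10, 17, 22, LA), (IAD, 6540, LHR, 15, 4, 22, LA), (IAD, 6540, LHR, 27, 21, 22, LA), (IAD, 6540, LHR, 40, 18, 22, LA), (IAD, 6540, LHR, 9, 18, 22, LA)}
Keep only column(s) hours, pid (1 duplicate(s) eliminated): {(18, 18), (22, 17), (22, 18), (22, 21), (22, 4), (35, 18)}

{(18, 18), (22, 17), (22, 18), (22, 21), (22, 4), (35, 18)}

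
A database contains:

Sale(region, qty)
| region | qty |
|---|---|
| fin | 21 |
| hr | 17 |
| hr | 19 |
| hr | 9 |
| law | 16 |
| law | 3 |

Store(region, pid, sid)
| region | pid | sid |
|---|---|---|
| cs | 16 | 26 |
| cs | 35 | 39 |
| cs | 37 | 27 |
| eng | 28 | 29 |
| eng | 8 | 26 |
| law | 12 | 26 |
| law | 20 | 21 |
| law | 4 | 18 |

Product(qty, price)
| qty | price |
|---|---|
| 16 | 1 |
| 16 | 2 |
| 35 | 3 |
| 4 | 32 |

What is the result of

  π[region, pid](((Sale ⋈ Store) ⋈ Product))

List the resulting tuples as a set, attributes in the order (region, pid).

{(law, 12), (law, 20), (law, 4)}

Joining Sale and Store on region yields {(law, 16, 12, 26), (law, 16, 20, 21), (law, 16, 4, 18), (law, 3, 12, 26), (law, 3, 20, 21), (law, 3, 4, 18)}.
Joining (Sale ⋈ Store) and Product on qty yields {(law, 16, 12, 26, 1), (law, 16, 12, 26, 2), (law, 16, 20, 21, 1), (law, 16, 20, 21, 2), (law, 16, 4, 18, 1), (law, 16, 4, 18, 2)}.
π_{region, pid} gives {(law, 12), (law, 20), (law, 4)} (3 duplicate(s) eliminated).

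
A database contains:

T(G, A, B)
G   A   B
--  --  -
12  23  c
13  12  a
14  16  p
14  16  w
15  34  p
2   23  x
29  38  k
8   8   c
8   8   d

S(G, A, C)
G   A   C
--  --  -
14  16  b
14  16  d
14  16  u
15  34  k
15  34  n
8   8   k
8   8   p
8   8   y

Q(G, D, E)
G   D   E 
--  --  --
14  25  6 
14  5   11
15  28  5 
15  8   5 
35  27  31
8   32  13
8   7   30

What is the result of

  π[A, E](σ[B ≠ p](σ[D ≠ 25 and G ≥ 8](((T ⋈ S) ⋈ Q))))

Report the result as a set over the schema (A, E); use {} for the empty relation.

{(16, 11), (8, 13), (8, 30)}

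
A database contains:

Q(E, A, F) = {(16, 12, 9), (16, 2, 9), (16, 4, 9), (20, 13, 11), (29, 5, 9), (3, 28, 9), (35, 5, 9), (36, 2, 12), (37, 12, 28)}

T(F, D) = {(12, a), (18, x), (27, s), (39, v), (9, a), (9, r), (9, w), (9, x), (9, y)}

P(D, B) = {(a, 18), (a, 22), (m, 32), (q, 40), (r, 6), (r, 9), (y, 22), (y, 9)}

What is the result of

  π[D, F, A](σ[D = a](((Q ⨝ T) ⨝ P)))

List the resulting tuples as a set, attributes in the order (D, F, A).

{(a, 12, 2), (a, 9, 12), (a, 9, 2), (a, 9, 28), (a, 9, 4), (a, 9, 5)}

Natural join on F: {(16, 12, 9, a), (16, 12, 9, r), (16, 12, 9, w), (16, 12, 9, x), (16, 12, 9, y), (16, 2, 9, a), (16, 2, 9, r), (16, 2, 9, w), (16, 2, 9, x), (16, 2, 9, y), (16, 4, 9, a), (16, 4, 9, r), (16, 4, 9, w), (16, 4, 9, x), (16, 4, 9, y), (29, 5, 9, a), (29, 5, 9, r), (29, 5, 9, w), (29, 5, 9, x), (29, 5, 9, y), (3, 28, 9, a), (3, 28, 9, r), (3, 28, 9, w), (3, 28, 9, x), (3, 28, 9, y), (35, 5, 9, a), (35, 5, 9, r), (35, 5, 9, w), (35, 5, 9, x), (35, 5, 9, y), (36, 2, 12, a)}
Natural join on D: {(16, 12, 9, a, 18), (16, 12, 9, a, 22), (16, 12, 9, r, 6), (16, 12, 9, r, 9), (16, 12, 9, y, 22), (16, 12, 9, y, 9), (16, 2, 9, a, 18), (16, 2, 9, a, 22), (16, 2, 9, r, 6), (16, 2, 9, r, 9), (16, 2, 9, y, 22), (16, 2, 9, y, 9), (16, 4, 9, a, 18), (16, 4, 9, a, 22), (16, 4, 9, r, 6), (16, 4, 9, r, 9), (16, 4, 9, y, 22), (16, 4, 9, y, 9), (29, 5, 9, a, 18), (29, 5, 9, a, 22), (29, 5, 9, r, 6), (29, 5, 9, r, 9), (29, 5, 9, y, 22), (29, 5, 9, y, 9), (3, 28, 9, a, 18), (3, 28, 9, a, 22), (3, 28, 9, r, 6), (3, 28, 9, r, 9), (3, 28, 9, y, 22), (3, 28, 9, y, 9), (35, 5, 9, a, 18), (35, 5, 9, a, 22), (35, 5, 9, r, 6), (35, 5, 9, r, 9), (35, 5, 9, y, 22), (35, 5, 9, y, 9), (36, 2, 12, a, 18), (36, 2, 12, a, 22)}
Filtering on D = a leaves {(16, 12, 9, a, 18), (16, 12, 9, a, 22), (16, 2, 9, a, 18), (16, 2, 9, a, 22), (16, 4, 9, a, 18), (16, 4, 9, a, 22), (29, 5, 9, a, 18), (29, 5, 9, a, 22), (3, 28, 9, a, 18), (3, 28, 9, a, 22), (35, 5, 9, a, 18), (35, 5, 9, a, 22), (36, 2, 12, a, 18), (36, 2, 12, a, 22)}.
π[D, F, A]: project onto (D, F, A) (8 duplicate(s) eliminated) → {(a, 12, 2), (a, 9, 12), (a, 9, 2), (a, 9, 28), (a, 9, 4), (a, 9, 5)}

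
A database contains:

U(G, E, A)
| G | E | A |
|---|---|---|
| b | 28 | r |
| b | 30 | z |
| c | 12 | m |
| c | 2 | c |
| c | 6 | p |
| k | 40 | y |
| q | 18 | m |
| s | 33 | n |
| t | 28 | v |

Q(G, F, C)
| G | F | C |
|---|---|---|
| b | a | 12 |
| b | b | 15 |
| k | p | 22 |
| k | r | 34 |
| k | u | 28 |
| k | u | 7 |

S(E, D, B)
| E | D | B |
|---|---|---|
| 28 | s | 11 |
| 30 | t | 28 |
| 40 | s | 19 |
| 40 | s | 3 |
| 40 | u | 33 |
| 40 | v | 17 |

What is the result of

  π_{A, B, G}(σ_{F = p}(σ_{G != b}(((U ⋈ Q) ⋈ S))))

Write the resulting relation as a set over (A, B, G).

{(y, 17, k), (y, 19, k), (y, 3, k), (y, 33, k)}

Joining U and Q on G yields {(b, 28, r, a, 12), (b, 28, r, b, 15), (b, 30, z, a, 12), (b, 30, z, b, 15), (k, 40, y, p, 22), (k, 40, y, r, 34), (k, 40, y, u, 28), (k, 40, y, u, 7)}.
Joining (U ⋈ Q) and S on E yields {(b, 28, r, a, 12, s, 11), (b, 28, r, b, 15, s, 11), (b, 30, z, a, 12, t, 28), (b, 30, z, b, 15, t, 28), (k, 40, y, p, 22, s, 19), (k, 40, y, p, 22, s, 3), (k, 40, y, p, 22, u, 33), (k, 40, y, p, 22, v, 17), (k, 40, y, r, 34, s, 19), (k, 40, y, r, 34, s, 3), (k, 40, y, r, 34, u, 33), (k, 40, y, r, 34, v, 17), (k, 40, y, u, 28, s, 19), (k, 40, y, u, 28, s, 3), (k, 40, y, u, 28, u, 33), (k, 40, y, u, 28, v, 17), (k, 40, y, u, 7, s, 19), (k, 40, y, u, 7, s, 3), (k, 40, y, u, 7, u, 33), (k, 40, y, u, 7, v, 17)}.
σ[G != b]: keep tuples satisfying G != b → {(k, 40, y, p, 22, s, 19), (k, 40, y, p, 22, s, 3), (k, 40, y, p, 22, u, 33), (k, 40, y, p, 22, v, 17), (k, 40, y, r, 34, s, 19), (k, 40, y, r, 34, s, 3), (k, 40, y, r, 34, u, 33), (k, 40, y, r, 34, v, 17), (k, 40, y, u, 28, s, 19), (k, 40, y, u, 28, s, 3), (k, 40, y, u, 28, u, 33), (k, 40, y, u, 28, v, 17), (k, 40, y, u, 7, s, 19), (k, 40, y, u, 7, s, 3), (k, 40, y, u, 7, u, 33), (k, 40, y, u, 7, v, 17)}
σ[F = p]: keep tuples satisfying F = p → {(k, 40, y, p, 22, s, 19), (k, 40, y, p, 22, s, 3), (k, 40, y, p, 22, u, 33), (k, 40, y, p, 22, v, 17)}
π_{A, B, G} gives {(y, 17, k), (y, 19, k), (y, 3, k), (y, 33, k)}.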